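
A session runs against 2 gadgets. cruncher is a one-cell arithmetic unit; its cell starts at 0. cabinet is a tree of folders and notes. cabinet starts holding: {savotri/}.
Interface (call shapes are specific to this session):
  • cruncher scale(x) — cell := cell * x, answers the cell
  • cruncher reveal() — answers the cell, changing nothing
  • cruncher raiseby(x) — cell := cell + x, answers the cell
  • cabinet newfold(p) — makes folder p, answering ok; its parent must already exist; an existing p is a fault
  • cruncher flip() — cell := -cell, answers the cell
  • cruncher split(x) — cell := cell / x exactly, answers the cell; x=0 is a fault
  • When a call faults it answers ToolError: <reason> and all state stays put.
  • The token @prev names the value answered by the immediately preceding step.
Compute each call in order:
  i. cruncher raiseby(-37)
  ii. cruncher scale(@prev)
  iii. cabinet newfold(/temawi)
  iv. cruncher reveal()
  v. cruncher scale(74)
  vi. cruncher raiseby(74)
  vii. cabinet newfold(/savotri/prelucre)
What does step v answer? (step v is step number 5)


Answer: 101306

Derivation:
Do: cruncher raiseby[x=-37]
See: -37
Do: cruncher scale[x=@prev]
See: 1369
Do: cabinet newfold[p=/temawi]
See: ok
Do: cruncher reveal[]
See: 1369
Do: cruncher scale[x=74]
See: 101306
Do: cruncher raiseby[x=74]
See: 101380
Do: cabinet newfold[p=/savotri/prelucre]
See: ok


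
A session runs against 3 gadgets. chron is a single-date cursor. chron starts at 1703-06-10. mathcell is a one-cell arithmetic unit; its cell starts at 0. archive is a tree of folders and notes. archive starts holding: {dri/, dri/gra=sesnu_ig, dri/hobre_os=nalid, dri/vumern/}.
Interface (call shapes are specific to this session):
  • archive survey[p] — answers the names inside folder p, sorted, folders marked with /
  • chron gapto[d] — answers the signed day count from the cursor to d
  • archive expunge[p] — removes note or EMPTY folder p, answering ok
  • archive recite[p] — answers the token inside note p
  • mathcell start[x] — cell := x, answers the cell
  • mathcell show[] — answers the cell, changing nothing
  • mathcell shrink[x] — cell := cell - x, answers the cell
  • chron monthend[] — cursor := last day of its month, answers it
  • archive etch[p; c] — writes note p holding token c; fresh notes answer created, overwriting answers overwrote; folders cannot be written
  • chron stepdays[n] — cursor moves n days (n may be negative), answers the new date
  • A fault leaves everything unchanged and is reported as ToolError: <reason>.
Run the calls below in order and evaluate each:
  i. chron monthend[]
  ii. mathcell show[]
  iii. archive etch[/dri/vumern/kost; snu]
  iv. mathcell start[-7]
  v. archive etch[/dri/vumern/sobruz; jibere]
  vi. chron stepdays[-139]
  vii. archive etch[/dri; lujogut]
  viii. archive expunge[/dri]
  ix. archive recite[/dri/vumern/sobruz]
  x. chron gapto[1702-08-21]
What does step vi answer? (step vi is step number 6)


> chron monthend
= 1703-06-30
> mathcell show
= 0
> archive etch p='/dri/vumern/kost' c='snu'
= created
> mathcell start x='-7'
= -7
> archive etch p='/dri/vumern/sobruz' c='jibere'
= created
> chron stepdays n='-139'
= 1703-02-11
> archive etch p='/dri' c='lujogut'
= ToolError: is a directory
> archive expunge p='/dri'
= ToolError: not empty
> archive recite p='/dri/vumern/sobruz'
= jibere
> chron gapto d='1702-08-21'
= -174

Answer: 1703-02-11


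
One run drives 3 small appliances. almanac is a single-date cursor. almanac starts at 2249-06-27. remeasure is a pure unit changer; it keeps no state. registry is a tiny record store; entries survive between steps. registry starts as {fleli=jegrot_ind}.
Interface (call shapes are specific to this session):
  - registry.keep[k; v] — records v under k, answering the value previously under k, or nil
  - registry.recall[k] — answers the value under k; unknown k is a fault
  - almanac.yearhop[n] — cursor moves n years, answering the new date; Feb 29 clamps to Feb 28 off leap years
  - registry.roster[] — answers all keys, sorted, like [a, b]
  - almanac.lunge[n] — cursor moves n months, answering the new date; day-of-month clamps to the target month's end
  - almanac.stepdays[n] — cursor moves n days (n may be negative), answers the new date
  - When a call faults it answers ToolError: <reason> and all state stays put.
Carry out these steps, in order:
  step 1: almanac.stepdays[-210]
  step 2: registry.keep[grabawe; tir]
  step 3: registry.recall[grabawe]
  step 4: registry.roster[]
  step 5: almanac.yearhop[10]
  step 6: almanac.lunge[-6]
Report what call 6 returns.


Answer: 2258-05-29

Derivation:
-> almanac.stepdays(n→-210)
<- 2248-11-29
-> registry.keep(k→grabawe, v→tir)
<- nil
-> registry.recall(k→grabawe)
<- tir
-> registry.roster()
<- [fleli, grabawe]
-> almanac.yearhop(n→10)
<- 2258-11-29
-> almanac.lunge(n→-6)
<- 2258-05-29


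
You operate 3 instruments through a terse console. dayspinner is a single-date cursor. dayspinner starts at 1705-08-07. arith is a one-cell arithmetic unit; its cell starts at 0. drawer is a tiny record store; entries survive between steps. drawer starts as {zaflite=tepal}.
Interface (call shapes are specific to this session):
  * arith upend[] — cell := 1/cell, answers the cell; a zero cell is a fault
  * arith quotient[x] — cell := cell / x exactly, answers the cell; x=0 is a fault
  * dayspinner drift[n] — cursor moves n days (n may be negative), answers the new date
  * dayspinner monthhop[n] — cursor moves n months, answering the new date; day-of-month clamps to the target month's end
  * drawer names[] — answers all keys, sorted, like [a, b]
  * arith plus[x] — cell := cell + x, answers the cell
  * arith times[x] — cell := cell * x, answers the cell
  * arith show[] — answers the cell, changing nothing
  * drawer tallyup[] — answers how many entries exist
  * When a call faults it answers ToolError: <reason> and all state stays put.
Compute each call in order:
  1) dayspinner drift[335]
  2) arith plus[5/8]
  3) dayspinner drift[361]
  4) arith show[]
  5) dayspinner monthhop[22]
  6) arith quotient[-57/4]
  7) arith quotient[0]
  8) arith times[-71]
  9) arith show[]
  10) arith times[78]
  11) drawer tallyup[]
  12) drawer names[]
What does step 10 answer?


Answer: 4615/19

Derivation:
> dayspinner drift n='335'
  1706-07-08
> arith plus x='5/8'
  5/8
> dayspinner drift n='361'
  1707-07-04
> arith show
  5/8
> dayspinner monthhop n='22'
  1709-05-04
> arith quotient x='-57/4'
  -5/114
> arith quotient x='0'
  ToolError: division by zero
> arith times x='-71'
  355/114
> arith show
  355/114
> arith times x='78'
  4615/19
> drawer tallyup
  1
> drawer names
  [zaflite]


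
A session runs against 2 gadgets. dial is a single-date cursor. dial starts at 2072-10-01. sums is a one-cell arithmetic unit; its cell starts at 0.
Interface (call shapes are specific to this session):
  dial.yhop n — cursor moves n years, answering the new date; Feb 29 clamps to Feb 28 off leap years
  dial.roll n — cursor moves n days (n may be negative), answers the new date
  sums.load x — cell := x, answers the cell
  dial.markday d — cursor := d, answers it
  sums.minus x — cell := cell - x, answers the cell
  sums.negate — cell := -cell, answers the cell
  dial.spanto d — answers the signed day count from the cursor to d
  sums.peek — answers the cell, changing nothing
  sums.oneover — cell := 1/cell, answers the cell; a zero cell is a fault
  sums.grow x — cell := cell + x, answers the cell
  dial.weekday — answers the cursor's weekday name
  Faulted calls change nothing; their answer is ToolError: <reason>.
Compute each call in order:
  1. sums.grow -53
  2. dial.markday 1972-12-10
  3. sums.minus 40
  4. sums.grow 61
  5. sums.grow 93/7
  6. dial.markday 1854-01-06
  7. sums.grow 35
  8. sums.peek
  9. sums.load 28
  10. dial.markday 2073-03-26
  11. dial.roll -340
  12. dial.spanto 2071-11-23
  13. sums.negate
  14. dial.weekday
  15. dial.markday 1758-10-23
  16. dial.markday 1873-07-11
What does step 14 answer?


Answer: Wednesday

Derivation:
→ sums.grow(x=-53)
← -53
→ dial.markday(d=1972-12-10)
← 1972-12-10
→ sums.minus(x=40)
← -93
→ sums.grow(x=61)
← -32
→ sums.grow(x=93/7)
← -131/7
→ dial.markday(d=1854-01-06)
← 1854-01-06
→ sums.grow(x=35)
← 114/7
→ sums.peek()
← 114/7
→ sums.load(x=28)
← 28
→ dial.markday(d=2073-03-26)
← 2073-03-26
→ dial.roll(n=-340)
← 2072-04-20
→ dial.spanto(d=2071-11-23)
← -149
→ sums.negate()
← -28
→ dial.weekday()
← Wednesday
→ dial.markday(d=1758-10-23)
← 1758-10-23
→ dial.markday(d=1873-07-11)
← 1873-07-11


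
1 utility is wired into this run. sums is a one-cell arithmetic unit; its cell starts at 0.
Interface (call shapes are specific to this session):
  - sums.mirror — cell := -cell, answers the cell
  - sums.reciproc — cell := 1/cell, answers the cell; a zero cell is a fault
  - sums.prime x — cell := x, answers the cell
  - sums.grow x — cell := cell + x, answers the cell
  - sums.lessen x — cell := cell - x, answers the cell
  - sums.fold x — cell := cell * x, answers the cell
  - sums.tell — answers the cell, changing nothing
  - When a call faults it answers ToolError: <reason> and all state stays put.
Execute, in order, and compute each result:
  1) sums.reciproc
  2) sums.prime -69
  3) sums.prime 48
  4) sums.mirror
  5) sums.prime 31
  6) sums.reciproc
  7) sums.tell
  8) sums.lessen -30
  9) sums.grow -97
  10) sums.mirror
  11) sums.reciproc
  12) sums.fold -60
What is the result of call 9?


Answer: -2076/31

Derivation:
Using sums.reciproc, yielding ToolError: reciprocal of zero.
I run sums.prime passing x=-69, → -69.
Calling sums.prime passing x=48, which returns 48.
I call sums.mirror, giving -48.
Invoking sums.prime passing x=31, and get 31.
I run sums.reciproc, — result: 1/31.
I use sums.tell, giving 1/31.
Then sums.lessen passing x=-30, and observe 931/31.
Then sums.grow passing x=-97, — result: -2076/31.
I call sums.mirror, — result: 2076/31.
I call sums.reciproc(), → 31/2076.
I call sums.fold passing x=-60, — result: -155/173.


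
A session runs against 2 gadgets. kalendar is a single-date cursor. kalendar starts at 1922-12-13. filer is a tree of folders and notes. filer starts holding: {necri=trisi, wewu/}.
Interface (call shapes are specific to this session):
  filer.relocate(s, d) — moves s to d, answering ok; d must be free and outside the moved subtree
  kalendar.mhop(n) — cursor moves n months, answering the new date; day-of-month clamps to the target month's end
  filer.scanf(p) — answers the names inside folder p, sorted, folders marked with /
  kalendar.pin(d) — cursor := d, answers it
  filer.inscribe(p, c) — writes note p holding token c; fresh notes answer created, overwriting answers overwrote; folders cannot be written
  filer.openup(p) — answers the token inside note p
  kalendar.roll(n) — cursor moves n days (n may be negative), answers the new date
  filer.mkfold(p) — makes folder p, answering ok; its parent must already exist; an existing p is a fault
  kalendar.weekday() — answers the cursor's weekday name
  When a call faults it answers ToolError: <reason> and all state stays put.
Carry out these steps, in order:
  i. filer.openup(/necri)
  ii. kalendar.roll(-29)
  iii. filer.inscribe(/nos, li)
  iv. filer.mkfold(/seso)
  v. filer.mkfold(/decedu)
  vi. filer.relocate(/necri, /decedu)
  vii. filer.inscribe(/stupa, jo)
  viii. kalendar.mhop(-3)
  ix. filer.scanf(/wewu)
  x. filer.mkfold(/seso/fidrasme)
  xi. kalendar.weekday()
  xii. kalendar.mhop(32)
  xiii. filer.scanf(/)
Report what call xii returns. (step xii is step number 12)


>> openup(p: /necri)
<< trisi
>> roll(n: -29)
<< 1922-11-14
>> inscribe(p: /nos, c: li)
<< created
>> mkfold(p: /seso)
<< ok
>> mkfold(p: /decedu)
<< ok
>> relocate(s: /necri, d: /decedu)
<< ToolError: exists
>> inscribe(p: /stupa, c: jo)
<< created
>> mhop(n: -3)
<< 1922-08-14
>> scanf(p: /wewu)
<< []
>> mkfold(p: /seso/fidrasme)
<< ok
>> weekday()
<< Monday
>> mhop(n: 32)
<< 1925-04-14
>> scanf(p: /)
<< [decedu/, necri, nos, seso/, stupa, wewu/]

Answer: 1925-04-14


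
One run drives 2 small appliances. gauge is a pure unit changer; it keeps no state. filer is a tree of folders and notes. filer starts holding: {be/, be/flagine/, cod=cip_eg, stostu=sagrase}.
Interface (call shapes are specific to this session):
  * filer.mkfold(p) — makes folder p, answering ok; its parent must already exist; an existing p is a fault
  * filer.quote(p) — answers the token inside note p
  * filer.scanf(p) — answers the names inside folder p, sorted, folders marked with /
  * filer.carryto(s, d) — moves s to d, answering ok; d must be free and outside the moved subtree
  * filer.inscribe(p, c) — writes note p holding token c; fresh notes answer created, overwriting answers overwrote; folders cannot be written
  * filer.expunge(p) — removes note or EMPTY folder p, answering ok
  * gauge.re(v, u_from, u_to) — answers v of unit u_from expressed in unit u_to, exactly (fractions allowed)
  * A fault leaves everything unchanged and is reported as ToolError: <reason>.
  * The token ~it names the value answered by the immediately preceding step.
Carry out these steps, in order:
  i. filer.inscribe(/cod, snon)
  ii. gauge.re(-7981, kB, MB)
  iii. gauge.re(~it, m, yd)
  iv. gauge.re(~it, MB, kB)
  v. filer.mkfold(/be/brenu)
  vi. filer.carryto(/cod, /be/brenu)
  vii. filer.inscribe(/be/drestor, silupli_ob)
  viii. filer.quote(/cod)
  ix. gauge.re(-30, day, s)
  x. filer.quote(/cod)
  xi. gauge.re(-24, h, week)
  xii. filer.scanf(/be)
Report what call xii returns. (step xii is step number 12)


Answer: [brenu/, drestor, flagine/]

Derivation:
CALL filer.inscribe[p→/cod; c→snon]
RET  overwrote
CALL gauge.re[v→-7981; u_from→kB; u_to→MB]
RET  -7981/1000
CALL gauge.re[v→~it; u_from→m; u_to→yd]
RET  -39905/4572
CALL gauge.re[v→~it; u_from→MB; u_to→kB]
RET  -9976250/1143
CALL filer.mkfold[p→/be/brenu]
RET  ok
CALL filer.carryto[s→/cod; d→/be/brenu]
RET  ToolError: exists
CALL filer.inscribe[p→/be/drestor; c→silupli_ob]
RET  created
CALL filer.quote[p→/cod]
RET  snon
CALL gauge.re[v→-30; u_from→day; u_to→s]
RET  -2592000
CALL filer.quote[p→/cod]
RET  snon
CALL gauge.re[v→-24; u_from→h; u_to→week]
RET  -1/7
CALL filer.scanf[p→/be]
RET  [brenu/, drestor, flagine/]


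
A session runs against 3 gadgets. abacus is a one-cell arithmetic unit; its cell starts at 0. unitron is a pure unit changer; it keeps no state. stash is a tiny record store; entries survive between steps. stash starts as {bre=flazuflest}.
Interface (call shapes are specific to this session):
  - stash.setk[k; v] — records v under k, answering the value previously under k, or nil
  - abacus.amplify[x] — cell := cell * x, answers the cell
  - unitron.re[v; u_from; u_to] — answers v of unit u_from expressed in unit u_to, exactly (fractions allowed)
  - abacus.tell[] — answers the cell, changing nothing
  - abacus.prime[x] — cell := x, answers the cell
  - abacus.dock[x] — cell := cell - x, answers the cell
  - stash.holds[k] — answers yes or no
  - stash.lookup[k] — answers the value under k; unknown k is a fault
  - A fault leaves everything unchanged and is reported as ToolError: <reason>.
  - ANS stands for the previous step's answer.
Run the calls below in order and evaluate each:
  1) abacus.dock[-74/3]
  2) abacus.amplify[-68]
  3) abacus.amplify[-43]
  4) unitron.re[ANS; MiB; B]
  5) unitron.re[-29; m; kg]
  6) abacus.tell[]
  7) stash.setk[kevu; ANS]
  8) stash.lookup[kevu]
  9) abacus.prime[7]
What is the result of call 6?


Answer: 216376/3

Derivation:
==> dock(x=-74/3)
<== 74/3
==> amplify(x=-68)
<== -5032/3
==> amplify(x=-43)
<== 216376/3
==> re(v=ANS, u_from=MiB, u_to=B)
<== 226886680576/3
==> re(v=-29, u_from=m, u_to=kg)
<== ToolError: incompatible units
==> tell()
<== 216376/3
==> setk(k=kevu, v=ANS)
<== nil
==> lookup(k=kevu)
<== 216376/3
==> prime(x=7)
<== 7


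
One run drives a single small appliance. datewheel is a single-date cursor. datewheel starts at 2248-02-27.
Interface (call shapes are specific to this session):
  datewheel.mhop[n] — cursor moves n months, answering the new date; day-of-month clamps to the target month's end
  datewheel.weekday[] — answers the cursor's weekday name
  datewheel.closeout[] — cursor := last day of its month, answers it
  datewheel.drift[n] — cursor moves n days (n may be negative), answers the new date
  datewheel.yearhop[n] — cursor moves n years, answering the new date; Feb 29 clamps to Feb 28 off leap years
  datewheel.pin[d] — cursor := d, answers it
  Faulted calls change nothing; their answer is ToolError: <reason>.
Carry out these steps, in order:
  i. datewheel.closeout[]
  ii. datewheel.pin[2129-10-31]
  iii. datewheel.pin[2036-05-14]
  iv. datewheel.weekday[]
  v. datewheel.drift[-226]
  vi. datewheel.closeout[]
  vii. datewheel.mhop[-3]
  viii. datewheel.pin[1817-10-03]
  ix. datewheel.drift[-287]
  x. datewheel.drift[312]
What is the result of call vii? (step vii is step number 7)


Answer: 2035-07-31

Derivation:
Step: datewheel.closeout[]
Result: 2248-02-29
Step: datewheel.pin[2129-10-31]
Result: 2129-10-31
Step: datewheel.pin[2036-05-14]
Result: 2036-05-14
Step: datewheel.weekday[]
Result: Wednesday
Step: datewheel.drift[-226]
Result: 2035-10-01
Step: datewheel.closeout[]
Result: 2035-10-31
Step: datewheel.mhop[-3]
Result: 2035-07-31
Step: datewheel.pin[1817-10-03]
Result: 1817-10-03
Step: datewheel.drift[-287]
Result: 1816-12-20
Step: datewheel.drift[312]
Result: 1817-10-28


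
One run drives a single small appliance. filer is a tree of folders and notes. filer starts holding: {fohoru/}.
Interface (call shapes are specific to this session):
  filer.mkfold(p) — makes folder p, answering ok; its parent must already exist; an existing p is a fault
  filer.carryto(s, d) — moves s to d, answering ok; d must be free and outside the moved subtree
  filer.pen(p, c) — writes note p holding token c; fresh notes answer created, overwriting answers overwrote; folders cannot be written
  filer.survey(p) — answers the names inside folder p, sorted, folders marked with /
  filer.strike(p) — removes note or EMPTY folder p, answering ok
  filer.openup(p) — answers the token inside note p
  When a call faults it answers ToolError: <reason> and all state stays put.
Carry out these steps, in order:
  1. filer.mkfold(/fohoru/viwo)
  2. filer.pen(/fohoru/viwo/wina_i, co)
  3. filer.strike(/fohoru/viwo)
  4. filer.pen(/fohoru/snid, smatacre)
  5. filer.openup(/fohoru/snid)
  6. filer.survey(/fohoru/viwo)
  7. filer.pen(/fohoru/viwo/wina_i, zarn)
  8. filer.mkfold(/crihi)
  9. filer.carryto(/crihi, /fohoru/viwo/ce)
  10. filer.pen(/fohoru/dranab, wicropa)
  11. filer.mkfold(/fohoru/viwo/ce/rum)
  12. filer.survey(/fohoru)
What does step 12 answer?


Answer: [dranab, snid, viwo/]

Derivation:
CALL filer.mkfold[p: /fohoru/viwo]
RET  ok
CALL filer.pen[p: /fohoru/viwo/wina_i; c: co]
RET  created
CALL filer.strike[p: /fohoru/viwo]
RET  ToolError: not empty
CALL filer.pen[p: /fohoru/snid; c: smatacre]
RET  created
CALL filer.openup[p: /fohoru/snid]
RET  smatacre
CALL filer.survey[p: /fohoru/viwo]
RET  [wina_i]
CALL filer.pen[p: /fohoru/viwo/wina_i; c: zarn]
RET  overwrote
CALL filer.mkfold[p: /crihi]
RET  ok
CALL filer.carryto[s: /crihi; d: /fohoru/viwo/ce]
RET  ok
CALL filer.pen[p: /fohoru/dranab; c: wicropa]
RET  created
CALL filer.mkfold[p: /fohoru/viwo/ce/rum]
RET  ok
CALL filer.survey[p: /fohoru]
RET  [dranab, snid, viwo/]


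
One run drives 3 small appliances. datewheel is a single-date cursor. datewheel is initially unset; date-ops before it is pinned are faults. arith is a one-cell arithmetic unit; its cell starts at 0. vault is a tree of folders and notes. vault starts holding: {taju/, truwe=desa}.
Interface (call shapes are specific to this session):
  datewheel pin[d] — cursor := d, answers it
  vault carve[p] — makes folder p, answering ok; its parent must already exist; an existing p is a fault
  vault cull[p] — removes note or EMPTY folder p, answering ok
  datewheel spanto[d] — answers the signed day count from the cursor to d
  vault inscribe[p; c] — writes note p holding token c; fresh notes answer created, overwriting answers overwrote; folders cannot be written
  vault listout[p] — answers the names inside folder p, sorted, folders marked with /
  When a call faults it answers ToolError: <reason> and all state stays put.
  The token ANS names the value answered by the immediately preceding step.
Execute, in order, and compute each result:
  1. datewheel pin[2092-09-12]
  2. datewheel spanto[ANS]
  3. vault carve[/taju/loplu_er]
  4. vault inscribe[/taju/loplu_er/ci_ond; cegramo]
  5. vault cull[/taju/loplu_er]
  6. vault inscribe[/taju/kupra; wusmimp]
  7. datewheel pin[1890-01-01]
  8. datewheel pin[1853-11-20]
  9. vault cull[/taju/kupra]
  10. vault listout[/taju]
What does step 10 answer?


Act: datewheel pin[d=2092-09-12]
Obs: 2092-09-12
Act: datewheel spanto[d=ANS]
Obs: 0
Act: vault carve[p=/taju/loplu_er]
Obs: ok
Act: vault inscribe[p=/taju/loplu_er/ci_ond; c=cegramo]
Obs: created
Act: vault cull[p=/taju/loplu_er]
Obs: ToolError: not empty
Act: vault inscribe[p=/taju/kupra; c=wusmimp]
Obs: created
Act: datewheel pin[d=1890-01-01]
Obs: 1890-01-01
Act: datewheel pin[d=1853-11-20]
Obs: 1853-11-20
Act: vault cull[p=/taju/kupra]
Obs: ok
Act: vault listout[p=/taju]
Obs: [loplu_er/]

Answer: [loplu_er/]


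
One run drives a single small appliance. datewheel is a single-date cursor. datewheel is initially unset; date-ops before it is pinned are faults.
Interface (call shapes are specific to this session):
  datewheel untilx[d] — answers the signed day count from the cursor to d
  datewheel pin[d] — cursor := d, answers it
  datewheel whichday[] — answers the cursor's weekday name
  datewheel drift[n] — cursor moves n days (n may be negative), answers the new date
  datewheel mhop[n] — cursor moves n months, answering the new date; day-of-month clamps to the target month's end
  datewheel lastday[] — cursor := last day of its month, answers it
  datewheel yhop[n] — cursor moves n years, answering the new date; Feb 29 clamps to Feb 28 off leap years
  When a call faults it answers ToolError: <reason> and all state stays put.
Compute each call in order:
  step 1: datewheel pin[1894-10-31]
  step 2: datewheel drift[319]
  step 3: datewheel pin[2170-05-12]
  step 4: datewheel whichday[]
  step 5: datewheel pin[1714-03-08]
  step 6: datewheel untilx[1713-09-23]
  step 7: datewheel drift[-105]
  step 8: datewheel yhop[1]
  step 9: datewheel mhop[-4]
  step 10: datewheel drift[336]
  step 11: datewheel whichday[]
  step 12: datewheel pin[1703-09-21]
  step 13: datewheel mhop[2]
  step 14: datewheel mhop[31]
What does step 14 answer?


[in] datewheel pin d→1894-10-31
:: 1894-10-31
[in] datewheel drift n→319
:: 1895-09-15
[in] datewheel pin d→2170-05-12
:: 2170-05-12
[in] datewheel whichday
:: Saturday
[in] datewheel pin d→1714-03-08
:: 1714-03-08
[in] datewheel untilx d→1713-09-23
:: -166
[in] datewheel drift n→-105
:: 1713-11-23
[in] datewheel yhop n→1
:: 1714-11-23
[in] datewheel mhop n→-4
:: 1714-07-23
[in] datewheel drift n→336
:: 1715-06-24
[in] datewheel whichday
:: Monday
[in] datewheel pin d→1703-09-21
:: 1703-09-21
[in] datewheel mhop n→2
:: 1703-11-21
[in] datewheel mhop n→31
:: 1706-06-21

Answer: 1706-06-21


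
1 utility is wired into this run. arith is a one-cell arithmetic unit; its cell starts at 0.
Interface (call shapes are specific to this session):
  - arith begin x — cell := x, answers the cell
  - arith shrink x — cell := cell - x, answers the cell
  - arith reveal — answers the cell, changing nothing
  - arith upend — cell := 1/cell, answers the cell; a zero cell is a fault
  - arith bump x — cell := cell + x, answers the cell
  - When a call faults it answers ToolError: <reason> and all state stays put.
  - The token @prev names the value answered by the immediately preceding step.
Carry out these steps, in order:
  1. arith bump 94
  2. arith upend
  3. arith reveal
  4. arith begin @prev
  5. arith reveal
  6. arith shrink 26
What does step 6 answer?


Answer: -2443/94

Derivation:
Do: arith bump[94]
See: 94
Do: arith upend[]
See: 1/94
Do: arith reveal[]
See: 1/94
Do: arith begin[@prev]
See: 1/94
Do: arith reveal[]
See: 1/94
Do: arith shrink[26]
See: -2443/94


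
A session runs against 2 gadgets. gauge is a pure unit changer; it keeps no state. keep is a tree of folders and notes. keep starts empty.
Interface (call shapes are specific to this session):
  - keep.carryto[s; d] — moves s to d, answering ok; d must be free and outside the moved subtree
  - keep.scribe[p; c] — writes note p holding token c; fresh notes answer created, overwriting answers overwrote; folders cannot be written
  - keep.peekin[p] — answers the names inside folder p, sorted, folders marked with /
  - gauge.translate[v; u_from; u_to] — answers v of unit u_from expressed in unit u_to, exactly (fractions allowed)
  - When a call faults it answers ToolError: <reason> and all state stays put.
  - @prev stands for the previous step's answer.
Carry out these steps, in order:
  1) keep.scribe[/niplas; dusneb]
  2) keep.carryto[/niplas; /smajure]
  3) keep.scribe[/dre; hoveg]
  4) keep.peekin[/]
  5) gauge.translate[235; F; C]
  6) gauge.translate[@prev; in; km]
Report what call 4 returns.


Act: keep.scribe[p: /niplas; c: dusneb]
Obs: created
Act: keep.carryto[s: /niplas; d: /smajure]
Obs: ok
Act: keep.scribe[p: /dre; c: hoveg]
Obs: created
Act: keep.peekin[p: /]
Obs: [dre, smajure]
Act: gauge.translate[v: 235; u_from: F; u_to: C]
Obs: 1015/9
Act: gauge.translate[v: @prev; u_from: in; u_to: km]
Obs: 25781/9000000

Answer: [dre, smajure]


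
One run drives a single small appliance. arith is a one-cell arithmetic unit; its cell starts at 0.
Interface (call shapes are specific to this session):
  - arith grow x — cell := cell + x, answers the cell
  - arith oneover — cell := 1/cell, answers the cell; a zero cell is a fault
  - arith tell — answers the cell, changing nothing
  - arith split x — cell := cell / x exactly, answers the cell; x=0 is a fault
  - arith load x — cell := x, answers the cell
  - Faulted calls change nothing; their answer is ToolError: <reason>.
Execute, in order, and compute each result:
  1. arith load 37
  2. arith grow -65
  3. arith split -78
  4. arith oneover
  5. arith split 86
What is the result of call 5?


>>> arith load x=37
[out] 37
>>> arith grow x=-65
[out] -28
>>> arith split x=-78
[out] 14/39
>>> arith oneover
[out] 39/14
>>> arith split x=86
[out] 39/1204

Answer: 39/1204


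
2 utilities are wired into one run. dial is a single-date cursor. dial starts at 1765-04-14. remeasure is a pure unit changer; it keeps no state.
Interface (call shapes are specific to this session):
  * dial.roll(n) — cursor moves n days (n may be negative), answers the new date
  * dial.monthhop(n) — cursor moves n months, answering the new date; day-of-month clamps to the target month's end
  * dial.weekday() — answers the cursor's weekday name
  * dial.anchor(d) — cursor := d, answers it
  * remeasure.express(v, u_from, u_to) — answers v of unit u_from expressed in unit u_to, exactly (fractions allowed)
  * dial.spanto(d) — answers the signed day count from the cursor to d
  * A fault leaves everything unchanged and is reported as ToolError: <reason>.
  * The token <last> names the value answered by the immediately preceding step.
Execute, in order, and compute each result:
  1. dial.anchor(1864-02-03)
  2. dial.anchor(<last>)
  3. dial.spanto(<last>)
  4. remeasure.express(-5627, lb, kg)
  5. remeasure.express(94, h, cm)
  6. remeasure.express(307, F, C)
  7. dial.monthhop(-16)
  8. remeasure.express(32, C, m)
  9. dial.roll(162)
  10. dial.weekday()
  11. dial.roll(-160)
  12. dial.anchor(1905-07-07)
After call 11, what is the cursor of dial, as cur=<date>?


Answer: cur=1862-10-05

Derivation:
! dial.anchor(d=1864-02-03) ~> 1864-02-03
! dial.anchor(d=<last>) ~> 1864-02-03
! dial.spanto(d=<last>) ~> 0
! remeasure.express(v=-5627, u_from=lb, u_to=kg) ~> -255236426599/100000000
! remeasure.express(v=94, u_from=h, u_to=cm) ~> ToolError: incompatible units
! remeasure.express(v=307, u_from=F, u_to=C) ~> 1375/9
! dial.monthhop(n=-16) ~> 1862-10-03
! remeasure.express(v=32, u_from=C, u_to=m) ~> ToolError: incompatible units
! dial.roll(n=162) ~> 1863-03-14
! dial.weekday() ~> Saturday
! dial.roll(n=-160) ~> 1862-10-05
! dial.anchor(d=1905-07-07) ~> 1905-07-07


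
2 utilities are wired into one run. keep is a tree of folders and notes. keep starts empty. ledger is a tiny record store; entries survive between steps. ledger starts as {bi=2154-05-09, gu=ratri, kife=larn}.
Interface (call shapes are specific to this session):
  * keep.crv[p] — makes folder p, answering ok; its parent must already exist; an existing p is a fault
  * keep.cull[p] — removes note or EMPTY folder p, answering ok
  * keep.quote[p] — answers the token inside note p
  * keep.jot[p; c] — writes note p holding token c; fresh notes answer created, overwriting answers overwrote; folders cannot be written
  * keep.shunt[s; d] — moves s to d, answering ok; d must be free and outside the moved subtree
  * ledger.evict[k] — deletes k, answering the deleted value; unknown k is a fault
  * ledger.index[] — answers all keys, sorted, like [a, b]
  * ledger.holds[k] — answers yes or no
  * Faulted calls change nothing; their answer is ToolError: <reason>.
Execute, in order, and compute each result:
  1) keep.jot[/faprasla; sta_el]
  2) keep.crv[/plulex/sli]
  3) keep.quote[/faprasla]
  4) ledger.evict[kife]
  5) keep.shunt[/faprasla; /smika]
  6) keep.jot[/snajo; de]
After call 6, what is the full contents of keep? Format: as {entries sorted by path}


! keep.jot(p→/faprasla, c→sta_el) => created
! keep.crv(p→/plulex/sli) => ToolError: no parent
! keep.quote(p→/faprasla) => sta_el
! ledger.evict(k→kife) => larn
! keep.shunt(s→/faprasla, d→/smika) => ok
! keep.jot(p→/snajo, c→de) => created

Answer: {smika=sta_el, snajo=de}


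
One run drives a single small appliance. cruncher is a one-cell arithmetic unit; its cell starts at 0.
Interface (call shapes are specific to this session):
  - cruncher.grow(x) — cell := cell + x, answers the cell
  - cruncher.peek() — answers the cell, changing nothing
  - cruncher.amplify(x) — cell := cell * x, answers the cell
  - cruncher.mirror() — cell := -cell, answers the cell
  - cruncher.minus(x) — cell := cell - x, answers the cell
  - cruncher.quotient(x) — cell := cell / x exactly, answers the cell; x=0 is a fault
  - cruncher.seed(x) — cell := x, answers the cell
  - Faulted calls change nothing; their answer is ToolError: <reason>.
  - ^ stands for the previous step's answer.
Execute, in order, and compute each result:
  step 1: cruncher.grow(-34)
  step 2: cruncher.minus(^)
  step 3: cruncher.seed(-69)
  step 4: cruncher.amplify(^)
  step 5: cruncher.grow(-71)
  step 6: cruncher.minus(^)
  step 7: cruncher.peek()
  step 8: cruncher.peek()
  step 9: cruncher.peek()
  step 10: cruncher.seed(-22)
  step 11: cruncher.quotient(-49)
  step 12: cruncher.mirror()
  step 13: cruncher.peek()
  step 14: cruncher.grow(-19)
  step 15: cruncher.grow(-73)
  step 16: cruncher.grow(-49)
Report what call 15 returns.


% cruncher.grow -34
[out] -34
% cruncher.minus ^
[out] 0
% cruncher.seed -69
[out] -69
% cruncher.amplify ^
[out] 4761
% cruncher.grow -71
[out] 4690
% cruncher.minus ^
[out] 0
% cruncher.peek
[out] 0
% cruncher.peek
[out] 0
% cruncher.peek
[out] 0
% cruncher.seed -22
[out] -22
% cruncher.quotient -49
[out] 22/49
% cruncher.mirror
[out] -22/49
% cruncher.peek
[out] -22/49
% cruncher.grow -19
[out] -953/49
% cruncher.grow -73
[out] -4530/49
% cruncher.grow -49
[out] -6931/49

Answer: -4530/49


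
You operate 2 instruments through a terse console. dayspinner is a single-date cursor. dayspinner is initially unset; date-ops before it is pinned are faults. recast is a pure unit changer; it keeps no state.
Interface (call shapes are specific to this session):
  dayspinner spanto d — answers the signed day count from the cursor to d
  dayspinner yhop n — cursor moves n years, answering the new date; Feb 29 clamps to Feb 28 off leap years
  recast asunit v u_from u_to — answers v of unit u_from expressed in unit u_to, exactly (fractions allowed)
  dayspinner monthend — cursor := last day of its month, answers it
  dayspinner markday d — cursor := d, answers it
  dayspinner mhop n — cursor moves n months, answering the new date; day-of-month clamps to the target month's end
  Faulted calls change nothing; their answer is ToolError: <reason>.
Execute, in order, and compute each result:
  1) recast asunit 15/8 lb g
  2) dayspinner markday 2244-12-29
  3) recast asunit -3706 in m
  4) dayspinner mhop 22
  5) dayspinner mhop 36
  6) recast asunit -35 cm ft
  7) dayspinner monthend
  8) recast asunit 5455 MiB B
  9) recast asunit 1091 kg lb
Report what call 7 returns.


Answer: 2249-10-31

Derivation:
→ recast asunit(15/8, lb, g)
← 136077711/160000
→ dayspinner markday(2244-12-29)
← 2244-12-29
→ recast asunit(-3706, in, m)
← -235331/2500
→ dayspinner mhop(22)
← 2246-10-29
→ dayspinner mhop(36)
← 2249-10-29
→ recast asunit(-35, cm, ft)
← -875/762
→ dayspinner monthend()
← 2249-10-31
→ recast asunit(5455, MiB, B)
← 5719982080
→ recast asunit(1091, kg, lb)
← 109100000000/45359237


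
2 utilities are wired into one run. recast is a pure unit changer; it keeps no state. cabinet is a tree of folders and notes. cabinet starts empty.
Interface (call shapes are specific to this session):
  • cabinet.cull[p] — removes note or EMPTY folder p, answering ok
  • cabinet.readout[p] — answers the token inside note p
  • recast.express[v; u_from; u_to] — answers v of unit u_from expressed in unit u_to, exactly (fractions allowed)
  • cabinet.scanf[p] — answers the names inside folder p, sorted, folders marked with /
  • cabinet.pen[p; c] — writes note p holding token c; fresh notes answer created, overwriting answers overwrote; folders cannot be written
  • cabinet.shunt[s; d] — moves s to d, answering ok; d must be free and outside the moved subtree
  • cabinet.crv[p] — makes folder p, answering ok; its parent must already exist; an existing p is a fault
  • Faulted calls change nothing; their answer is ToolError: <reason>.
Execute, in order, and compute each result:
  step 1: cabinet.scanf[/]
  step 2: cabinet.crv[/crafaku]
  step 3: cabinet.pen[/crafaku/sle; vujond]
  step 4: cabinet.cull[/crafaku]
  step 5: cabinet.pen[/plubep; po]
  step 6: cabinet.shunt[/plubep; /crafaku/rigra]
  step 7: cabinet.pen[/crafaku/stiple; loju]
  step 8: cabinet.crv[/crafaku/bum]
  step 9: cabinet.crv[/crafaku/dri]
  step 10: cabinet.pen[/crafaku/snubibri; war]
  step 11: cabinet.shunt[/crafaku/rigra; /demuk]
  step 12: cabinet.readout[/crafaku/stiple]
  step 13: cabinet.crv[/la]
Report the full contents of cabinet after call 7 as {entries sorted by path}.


Answer: {crafaku/, crafaku/rigra=po, crafaku/sle=vujond, crafaku/stiple=loju}

Derivation:
> scanf /
[out] []
> crv /crafaku
[out] ok
> pen /crafaku/sle vujond
[out] created
> cull /crafaku
[out] ToolError: not empty
> pen /plubep po
[out] created
> shunt /plubep /crafaku/rigra
[out] ok
> pen /crafaku/stiple loju
[out] created
> crv /crafaku/bum
[out] ok
> crv /crafaku/dri
[out] ok
> pen /crafaku/snubibri war
[out] created
> shunt /crafaku/rigra /demuk
[out] ok
> readout /crafaku/stiple
[out] loju
> crv /la
[out] ok


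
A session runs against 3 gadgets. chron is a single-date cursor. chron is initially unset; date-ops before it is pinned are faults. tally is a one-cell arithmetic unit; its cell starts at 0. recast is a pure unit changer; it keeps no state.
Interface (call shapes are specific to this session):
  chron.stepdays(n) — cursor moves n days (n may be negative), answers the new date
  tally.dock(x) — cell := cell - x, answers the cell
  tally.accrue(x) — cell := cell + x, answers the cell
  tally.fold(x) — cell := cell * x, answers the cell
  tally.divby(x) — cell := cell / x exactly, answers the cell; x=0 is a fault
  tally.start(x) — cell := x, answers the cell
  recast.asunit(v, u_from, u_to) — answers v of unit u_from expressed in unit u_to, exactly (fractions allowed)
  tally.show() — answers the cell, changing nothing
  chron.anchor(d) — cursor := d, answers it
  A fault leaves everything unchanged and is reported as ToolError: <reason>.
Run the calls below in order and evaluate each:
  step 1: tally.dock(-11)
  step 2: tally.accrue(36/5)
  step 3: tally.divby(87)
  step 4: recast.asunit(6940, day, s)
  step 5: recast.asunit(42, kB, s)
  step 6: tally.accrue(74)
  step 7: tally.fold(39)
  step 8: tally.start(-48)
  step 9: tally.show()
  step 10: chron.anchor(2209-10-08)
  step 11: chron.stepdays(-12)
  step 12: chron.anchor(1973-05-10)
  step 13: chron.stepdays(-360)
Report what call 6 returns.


→ tally.dock(-11)
← 11
→ tally.accrue(36/5)
← 91/5
→ tally.divby(87)
← 91/435
→ recast.asunit(6940, day, s)
← 599616000
→ recast.asunit(42, kB, s)
← ToolError: incompatible units
→ tally.accrue(74)
← 32281/435
→ tally.fold(39)
← 419653/145
→ tally.start(-48)
← -48
→ tally.show()
← -48
→ chron.anchor(2209-10-08)
← 2209-10-08
→ chron.stepdays(-12)
← 2209-09-26
→ chron.anchor(1973-05-10)
← 1973-05-10
→ chron.stepdays(-360)
← 1972-05-15

Answer: 32281/435


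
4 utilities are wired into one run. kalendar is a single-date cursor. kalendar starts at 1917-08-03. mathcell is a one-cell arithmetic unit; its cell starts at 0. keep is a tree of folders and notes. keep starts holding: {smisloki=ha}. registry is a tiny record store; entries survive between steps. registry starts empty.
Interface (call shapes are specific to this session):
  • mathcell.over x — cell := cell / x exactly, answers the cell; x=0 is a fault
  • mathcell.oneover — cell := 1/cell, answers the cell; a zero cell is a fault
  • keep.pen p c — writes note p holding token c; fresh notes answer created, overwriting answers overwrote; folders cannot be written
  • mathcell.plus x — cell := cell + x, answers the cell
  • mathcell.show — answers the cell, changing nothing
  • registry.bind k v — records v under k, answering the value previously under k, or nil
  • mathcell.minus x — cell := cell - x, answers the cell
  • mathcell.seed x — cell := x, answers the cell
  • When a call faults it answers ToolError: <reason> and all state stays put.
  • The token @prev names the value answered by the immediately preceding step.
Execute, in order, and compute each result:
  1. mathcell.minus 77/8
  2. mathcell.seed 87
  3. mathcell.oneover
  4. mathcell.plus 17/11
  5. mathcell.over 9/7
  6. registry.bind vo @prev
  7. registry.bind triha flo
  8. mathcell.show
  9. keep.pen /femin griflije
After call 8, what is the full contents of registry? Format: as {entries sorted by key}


% 1. mathcell.minus(77/8) == -77/8
% 2. mathcell.seed(87) == 87
% 3. mathcell.oneover() == 1/87
% 4. mathcell.plus(17/11) == 1490/957
% 5. mathcell.over(9/7) == 10430/8613
% 6. registry.bind(vo, @prev) == nil
% 7. registry.bind(triha, flo) == nil
% 8. mathcell.show() == 10430/8613
% 9. keep.pen(/femin, griflije) == created

Answer: {triha=flo, vo=10430/8613}


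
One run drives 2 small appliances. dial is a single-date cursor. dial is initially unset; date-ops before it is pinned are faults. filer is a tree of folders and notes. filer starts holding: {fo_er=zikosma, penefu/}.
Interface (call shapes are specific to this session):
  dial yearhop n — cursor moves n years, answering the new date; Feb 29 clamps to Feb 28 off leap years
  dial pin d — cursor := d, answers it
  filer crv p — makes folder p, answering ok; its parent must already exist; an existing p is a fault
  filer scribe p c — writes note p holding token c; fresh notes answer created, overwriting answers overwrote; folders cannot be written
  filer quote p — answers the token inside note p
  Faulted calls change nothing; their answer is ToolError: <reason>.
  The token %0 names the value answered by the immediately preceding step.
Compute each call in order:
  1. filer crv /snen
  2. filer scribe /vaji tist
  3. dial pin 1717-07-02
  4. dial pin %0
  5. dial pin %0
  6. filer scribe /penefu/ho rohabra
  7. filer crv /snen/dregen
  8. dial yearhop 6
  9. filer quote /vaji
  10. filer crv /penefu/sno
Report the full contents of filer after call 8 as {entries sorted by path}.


Answer: {fo_er=zikosma, penefu/, penefu/ho=rohabra, snen/, snen/dregen/, vaji=tist}

Derivation:
>>> filer crv /snen
:: ok
>>> filer scribe /vaji tist
:: created
>>> dial pin 1717-07-02
:: 1717-07-02
>>> dial pin %0
:: 1717-07-02
>>> dial pin %0
:: 1717-07-02
>>> filer scribe /penefu/ho rohabra
:: created
>>> filer crv /snen/dregen
:: ok
>>> dial yearhop 6
:: 1723-07-02
>>> filer quote /vaji
:: tist
>>> filer crv /penefu/sno
:: ok
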